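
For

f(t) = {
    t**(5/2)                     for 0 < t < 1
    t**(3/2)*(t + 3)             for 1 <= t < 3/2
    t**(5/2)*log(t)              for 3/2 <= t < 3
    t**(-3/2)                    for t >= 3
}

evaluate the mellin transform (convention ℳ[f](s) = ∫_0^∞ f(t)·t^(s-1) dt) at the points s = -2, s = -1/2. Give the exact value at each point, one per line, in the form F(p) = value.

F(-2) = -2266*sqrt(3)/567 + sqrt(6) + log(2**(sqrt(6))*3**(-sqrt(6) + 2*sqrt(3))) + 6
F(-1/2) = 9*log(2)/8 + 143/144 + 27*log(3)/8

invert the shared t-power to get t**2 on [0, 1); t*(t + 3) on [1, 3/2); t**2*log(t) on [3/2, 3); …
the shared t-power comes off first: t on [0, 1); t + 3 on [1, 3/2); t*log(t) on [3/2, 3); …
slice at 1, 3/2, 3, transform all 4 pieces, and sum them
piece [0, 1): integrate t**(5/2) against the kernel
∫ t**(3/2)*(t + 3)·t^(s-1) over [1, 3/2)
segment [3/2, 3) carries t**(5/2)*log(t); integrate it
between 3 and ∞ the integrand is t**(-3/2)·t^(s-1)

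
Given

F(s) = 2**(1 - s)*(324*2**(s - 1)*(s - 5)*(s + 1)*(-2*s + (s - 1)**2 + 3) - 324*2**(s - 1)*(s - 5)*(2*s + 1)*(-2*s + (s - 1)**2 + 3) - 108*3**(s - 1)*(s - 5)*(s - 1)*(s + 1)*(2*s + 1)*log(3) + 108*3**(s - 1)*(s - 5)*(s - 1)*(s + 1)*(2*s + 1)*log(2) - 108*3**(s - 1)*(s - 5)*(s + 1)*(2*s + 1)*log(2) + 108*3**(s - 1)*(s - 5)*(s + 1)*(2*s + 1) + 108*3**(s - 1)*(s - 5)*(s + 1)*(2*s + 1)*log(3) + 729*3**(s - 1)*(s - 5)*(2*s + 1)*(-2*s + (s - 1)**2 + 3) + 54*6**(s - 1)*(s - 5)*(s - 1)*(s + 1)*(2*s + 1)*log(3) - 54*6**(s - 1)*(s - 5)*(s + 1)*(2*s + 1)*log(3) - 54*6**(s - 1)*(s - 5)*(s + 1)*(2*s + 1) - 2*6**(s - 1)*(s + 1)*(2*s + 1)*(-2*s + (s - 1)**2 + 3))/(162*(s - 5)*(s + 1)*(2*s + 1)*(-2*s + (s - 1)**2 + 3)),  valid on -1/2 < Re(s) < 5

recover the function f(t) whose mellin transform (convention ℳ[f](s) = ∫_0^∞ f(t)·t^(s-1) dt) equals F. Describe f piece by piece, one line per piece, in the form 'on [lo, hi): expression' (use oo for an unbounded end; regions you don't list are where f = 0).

peel off the shared t-power: t**(3/2) on [0, 1); 2*t**2 on [1, 3/2); log(t)/t on [3/2, 3); …
integrate the 4 segments split at 1, 3/2, 3, then add the results
piece [0, 1): integrate sqrt(t) against the kernel
the [1, 3/2) slice contributes ∫ 2*t·t^(s-1) dt
between 3/2 and 3 the integrand is log(t)/t**2·t^(s-1)
on [3, ∞) integrate f = t**(-5) against the kernel

on [0, 1): sqrt(t)
on [1, 3/2): 2*t
on [3/2, 3): log(t)/t**2
on [3, oo): t**(-5)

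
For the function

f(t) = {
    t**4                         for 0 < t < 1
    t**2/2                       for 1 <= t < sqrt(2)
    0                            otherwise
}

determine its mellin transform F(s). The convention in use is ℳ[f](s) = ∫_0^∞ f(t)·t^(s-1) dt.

undo the power substitution: t**2 on [0, 1); t/2 on [1, 2)
reversing the shared t-power: t on [0, 1); 1/2 on [1, 2)
split f at 1: ℳ[f](s) collects 2 kernel integrals
piece [0, 1): integrate t**4 against the kernel
for t in [1, sqrt(2)): the term is ∫ t**2/2·t^(s-1)

(2**(s/2 + 1)*(s + 4) + s)/(2*(s + 2)*(s + 4))
  Re(s) > -4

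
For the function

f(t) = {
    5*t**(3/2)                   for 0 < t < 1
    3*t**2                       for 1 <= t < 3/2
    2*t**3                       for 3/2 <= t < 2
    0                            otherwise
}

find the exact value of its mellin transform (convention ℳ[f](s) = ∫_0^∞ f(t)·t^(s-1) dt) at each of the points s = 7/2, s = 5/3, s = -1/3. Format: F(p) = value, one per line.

cuts at 1, 3/2: linearity sums the 3 kernel integrals
between 0 and 1 the integrand is 5*t**(3/2)·t^(s-1)
∫ 3*t**2·t^(s-1) over [1, 3/2)
over [3/2, 2), the kernel integral of 2*t**3 enters the sum

F(7/2) = 5/11 + 729*sqrt(6)/2288 + 256*sqrt(2)/13
F(5/3) = 159/209 + 729*2**(1/3)*3**(2/3)/2464 + 48*2**(2/3)/7
F(-1/3) = 81*2**(1/3)*3**(2/3)/160 + 87/35 + 3*2**(2/3)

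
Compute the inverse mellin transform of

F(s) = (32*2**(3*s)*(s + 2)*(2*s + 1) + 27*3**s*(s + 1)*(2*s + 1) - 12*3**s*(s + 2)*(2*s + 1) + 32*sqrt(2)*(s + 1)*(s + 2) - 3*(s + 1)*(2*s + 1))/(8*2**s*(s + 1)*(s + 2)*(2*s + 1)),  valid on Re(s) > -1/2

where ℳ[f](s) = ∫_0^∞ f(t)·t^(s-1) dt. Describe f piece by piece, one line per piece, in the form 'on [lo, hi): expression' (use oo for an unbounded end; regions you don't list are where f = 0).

integrate the 3 segments split at 1/2, 3/2, then add the results
segment [0, 1/2) carries 4*sqrt(t); integrate it
∫ over [1/2, 3/2) of 3*t**2/2·t^(s-1) joins the sum
on [3/2, 4): add ∫ t·t^(s-1) dt

on [0, 1/2): 4*sqrt(t)
on [1/2, 3/2): 3*t**2/2
on [3/2, 4): t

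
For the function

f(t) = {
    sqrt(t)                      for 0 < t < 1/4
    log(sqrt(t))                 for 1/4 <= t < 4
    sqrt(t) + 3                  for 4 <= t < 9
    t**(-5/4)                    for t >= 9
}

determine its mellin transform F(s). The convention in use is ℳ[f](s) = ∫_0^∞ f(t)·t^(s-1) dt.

(-1080*2**(4*s)*s**2*(4*s - 5) + 108*2**(4*s)*s*(2*s + 1)*(4*s - 5)*log(2) - 324*2**(4*s)*s*(4*s - 5) - 54*2**(4*s)*(2*s + 1)*(4*s - 5) - 16*sqrt(3)*6**(2*s)*s**2*(2*s + 1) + 1296*6**(2*s)*s**2*(4*s - 5) + 324*6**(2*s)*s*(4*s - 5) + 108*s**2*(4*s - 5) + 108*s*(2*s + 1)*(4*s - 5)*log(2) + (4*s - 5)*(108*s + 54))/(108*2**(2*s)*s**2*(2*s + 1)*(4*s - 5))
  -1/2 < Re(s) < 5/4

undo the power substitution: t on [0, 1/2); log(t) on [1/2, 2); t + 3 on [2, 3); …
along the cuts 1/4, 4, 9, ℳ[f](s) splits into 4 integrals
for t in [0, 1/4): the term is ∫ sqrt(t)·t^(s-1)
the [1/4, 4) slice contributes ∫ log(sqrt(t))·t^(s-1) dt
segment 4 to 9 holds (sqrt(t) + 3); add its integral
piece [9, ∞): integrate t**(-5/4) against the kernel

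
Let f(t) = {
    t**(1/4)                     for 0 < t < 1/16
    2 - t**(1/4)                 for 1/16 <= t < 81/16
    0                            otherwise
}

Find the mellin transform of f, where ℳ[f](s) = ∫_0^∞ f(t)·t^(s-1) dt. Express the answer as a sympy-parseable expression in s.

2**(1 - 4*s)*(81**s*s + 81**s - 2*s - 1)/(s*(4*s + 1))
  Re(s) > -1/4

invert the power substitution to get sqrt(t) on [0, 1/4); 2 - sqrt(t) on [1/4, 9/4)
reversing the power substitution: t on [0, 1/2); 2 - t on [1/2, 3/2)
linearity at 1/16 turns ℳ[f](s) into 2 summed integrals
∫ t**(1/4)·t^(s-1) over [0, 1/16)
∫ over [1/16, 81/16) of (2 - t**(1/4))·t^(s-1) joins the sum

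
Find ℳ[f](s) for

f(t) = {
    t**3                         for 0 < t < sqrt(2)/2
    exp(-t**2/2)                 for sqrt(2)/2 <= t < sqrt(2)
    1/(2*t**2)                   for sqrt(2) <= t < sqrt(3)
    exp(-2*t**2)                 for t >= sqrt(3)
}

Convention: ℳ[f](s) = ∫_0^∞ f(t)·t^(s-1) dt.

the power substitution comes off first: t**(3/2) on [0, 1/2); exp(-t/2) on [1/2, 2); 1/(2*t) on [2, 3); …
slice at sqrt(2)/2, sqrt(2), sqrt(3), transform all 4 pieces, and sum them
on [0, sqrt(2)/2) integrate f = t**3 against the kernel
the [sqrt(2)/2, sqrt(2)) slice contributes ∫ exp(-t**2/2)·t^(s-1) dt
segment [sqrt(2), sqrt(3)) carries 1/(2*t**2); integrate it
piece [sqrt(3), ∞): integrate exp(-2*t**2) against the kernel

(sqrt(3)/6)**s*(-6*2**s*6**(s/2)*(s - 2)*(s + 3)*uppergamma(s/2, 1) + 6*6**(s/2)*(s - 2)*(s + 3)*uppergamma(s/2, 6) + 3*sqrt(2)*6**(s/2)*(s - 2) + 2*6**s*(s + 3) + 6*(2*sqrt(6))**s*(s - 2)*(s + 3)*uppergamma(s/2, 1/4) - 3*(2*sqrt(6))**s*(s + 3))/(12*(s - 2)*(s + 3))
  Re(s) > -3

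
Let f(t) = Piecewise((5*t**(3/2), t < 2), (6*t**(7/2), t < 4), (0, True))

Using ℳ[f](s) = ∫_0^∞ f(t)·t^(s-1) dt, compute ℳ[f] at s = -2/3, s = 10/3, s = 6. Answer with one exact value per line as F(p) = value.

split f at 2: ℳ[f](s) collects 2 kernel integrals
[0, 2) adds the kernel integral of 5*t**(3/2)
between 2 and 4 the integrand is 6*t**(7/2)·t^(s-1)

F(-2/3) = -42*2**(5/6)/17 + 1152*2**(2/3)/17
F(10/3) = -47136*2**(5/6)/1189 + 294912*2**(2/3)/41
F(6) = 6291456/19 - 13568*sqrt(2)/57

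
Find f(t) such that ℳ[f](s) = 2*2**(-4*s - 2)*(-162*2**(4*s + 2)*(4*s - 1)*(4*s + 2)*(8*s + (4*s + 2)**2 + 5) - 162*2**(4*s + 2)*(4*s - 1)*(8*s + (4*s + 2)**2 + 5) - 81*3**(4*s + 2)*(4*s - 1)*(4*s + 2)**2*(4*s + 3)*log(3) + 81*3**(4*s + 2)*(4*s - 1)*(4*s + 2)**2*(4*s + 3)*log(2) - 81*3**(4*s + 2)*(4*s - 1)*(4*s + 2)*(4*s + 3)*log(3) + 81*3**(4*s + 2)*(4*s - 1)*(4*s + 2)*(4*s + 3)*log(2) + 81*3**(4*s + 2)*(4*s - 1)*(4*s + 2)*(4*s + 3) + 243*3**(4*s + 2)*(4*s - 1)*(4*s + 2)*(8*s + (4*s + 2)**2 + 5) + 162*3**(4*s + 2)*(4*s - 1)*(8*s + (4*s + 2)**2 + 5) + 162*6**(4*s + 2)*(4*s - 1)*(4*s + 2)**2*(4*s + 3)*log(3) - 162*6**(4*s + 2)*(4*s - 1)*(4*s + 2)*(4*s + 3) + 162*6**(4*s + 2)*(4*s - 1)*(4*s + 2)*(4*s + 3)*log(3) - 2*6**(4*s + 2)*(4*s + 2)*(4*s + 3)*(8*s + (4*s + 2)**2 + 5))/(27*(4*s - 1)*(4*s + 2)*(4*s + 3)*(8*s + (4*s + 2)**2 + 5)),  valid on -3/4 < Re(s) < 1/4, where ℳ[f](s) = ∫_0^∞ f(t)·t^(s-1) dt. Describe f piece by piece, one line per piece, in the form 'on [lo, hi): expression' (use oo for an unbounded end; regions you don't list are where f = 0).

reversing the power substitution: t**(3/2) on [0, 1); t*(sqrt(t) + 3) on [1, 9/4); t**(3/2)*log(sqrt(t)) on [9/4, 9); …
invert the power substitution to get t**3 on [0, 1); t**2*(t + 3) on [1, 3/2); t**3*log(t) on [3/2, 3); …
remove the shared t-power first: t on [0, 1); t + 3 on [1, 3/2); t*log(t) on [3/2, 3); …
f breaks at 1, 81/16, 81 into 4 integrals to sum
the [0, 1) slice contributes ∫ t**(3/4)·t^(s-1) dt
piece [1, 81/16): integrate sqrt(t)*(t**(1/4) + 3) against the kernel
piece [81/16, 81): integrate t**(3/4)*log(t**(1/4)) against the kernel
∫ over [81, ∞) of t**(-1/4)·t^(s-1) joins the sum

on [0, 1): t**(3/4)
on [1, 81/16): sqrt(t)*(t**(1/4) + 3)
on [81/16, 81): t**(3/4)*log(t**(1/4))
on [81, oo): t**(-1/4)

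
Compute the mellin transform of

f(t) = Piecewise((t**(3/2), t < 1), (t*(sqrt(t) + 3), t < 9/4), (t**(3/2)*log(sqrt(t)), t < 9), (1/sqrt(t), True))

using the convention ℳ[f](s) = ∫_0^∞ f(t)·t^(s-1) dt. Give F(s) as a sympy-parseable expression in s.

2**(-2*s - 2)*(-162*2**(2*s + 2)*(2*s - 1)*(2*s + 2)*(4*s + (2*s + 2)**2 + 5) - 162*2**(2*s + 2)*(2*s - 1)*(4*s + (2*s + 2)**2 + 5) - 81*3**(2*s + 2)*(2*s - 1)*(2*s + 2)**2*(2*s + 3)*log(3) + 81*3**(2*s + 2)*(2*s - 1)*(2*s + 2)**2*(2*s + 3)*log(2) - 81*3**(2*s + 2)*(2*s - 1)*(2*s + 2)*(2*s + 3)*log(3) + 81*3**(2*s + 2)*(2*s - 1)*(2*s + 2)*(2*s + 3)*log(2) + 81*3**(2*s + 2)*(2*s - 1)*(2*s + 2)*(2*s + 3) + 243*3**(2*s + 2)*(2*s - 1)*(2*s + 2)*(4*s + (2*s + 2)**2 + 5) + 162*3**(2*s + 2)*(2*s - 1)*(4*s + (2*s + 2)**2 + 5) + 162*6**(2*s + 2)*(2*s - 1)*(2*s + 2)**2*(2*s + 3)*log(3) - 162*6**(2*s + 2)*(2*s - 1)*(2*s + 2)*(2*s + 3) + 162*6**(2*s + 2)*(2*s - 1)*(2*s + 2)*(2*s + 3)*log(3) - 2*6**(2*s + 2)*(2*s + 2)*(2*s + 3)*(4*s + (2*s + 2)**2 + 5))/(27*(2*s - 1)*(2*s + 2)*(2*s + 3)*(4*s + (2*s + 2)**2 + 5))
  -3/2 < Re(s) < 1/2

peel off the power substitution: t**3 on [0, 1); t**2*(t + 3) on [1, 3/2); t**3*log(t) on [3/2, 3); …
back out the shared t-power: t on [0, 1); t + 3 on [1, 3/2); t*log(t) on [3/2, 3); …
slice at 1, 9/4, 9, transform all 4 pieces, and sum them
piece [0, 1): integrate t**(3/2) against the kernel
the [1, 9/4) slice contributes ∫ t*(sqrt(t) + 3)·t^(s-1) dt
segment 9/4 to 9 holds t**(3/2)*log(sqrt(t)); add its integral
for t in [9, ∞): the term is ∫ 1/sqrt(t)·t^(s-1)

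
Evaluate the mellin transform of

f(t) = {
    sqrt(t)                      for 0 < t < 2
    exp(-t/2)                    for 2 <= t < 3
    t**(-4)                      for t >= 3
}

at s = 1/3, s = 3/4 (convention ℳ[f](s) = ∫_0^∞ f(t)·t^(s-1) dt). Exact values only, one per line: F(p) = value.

F(1/3) = -2**(1/3)*uppergamma(1/3, 3/2) + 3**(1/3)/297 + 2**(1/3)*uppergamma(1/3, 1) + 6*2**(5/6)/5
F(3/4) = -2**(3/4)*uppergamma(3/4, 3/2) + 4*3**(3/4)/1053 + 2**(3/4)*uppergamma(3/4, 1) + 8*2**(1/4)/5

f breaks at 2, 3 into 3 integrals to sum
on [0, 2) integrate f = sqrt(t) against the kernel
[2, 3) adds the kernel integral of exp(-t/2)
piece [3, ∞): integrate t**(-4) against the kernel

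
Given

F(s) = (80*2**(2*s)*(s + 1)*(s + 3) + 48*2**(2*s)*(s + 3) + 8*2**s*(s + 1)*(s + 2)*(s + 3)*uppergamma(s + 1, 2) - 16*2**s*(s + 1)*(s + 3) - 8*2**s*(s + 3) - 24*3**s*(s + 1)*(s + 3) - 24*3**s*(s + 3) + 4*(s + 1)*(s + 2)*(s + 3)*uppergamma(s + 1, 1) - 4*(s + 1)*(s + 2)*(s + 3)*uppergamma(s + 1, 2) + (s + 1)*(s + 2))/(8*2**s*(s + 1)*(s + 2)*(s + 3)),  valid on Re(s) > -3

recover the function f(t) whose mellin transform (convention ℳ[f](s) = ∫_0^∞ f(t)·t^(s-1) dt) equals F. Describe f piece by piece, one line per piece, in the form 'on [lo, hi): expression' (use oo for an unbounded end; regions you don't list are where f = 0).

on [0, 1/2): t**3
on [1/2, 1): t*exp(-2*t)
on [1, 3/2): t*(t + 1)
on [3/2, 2): t*(t + 3)
on [2, oo): t*exp(-t)

peel off the shared t-power: t**2 on [0, 1/2); exp(-2*t) on [1/2, 1); t + 1 on [1, 3/2); …
f breaks at 1/2, 1, 3/2, 2 into 5 integrals to sum
over [0, 1/2), the kernel integral of t**3 enters the sum
segment [1/2, 1) carries t*exp(-2*t); integrate it
[1, 3/2) adds the kernel integral of t*(t + 1)
over [3/2, 2), the kernel integral of t*(t + 3) enters the sum
segment 2 to ∞ holds t*exp(-t); add its integral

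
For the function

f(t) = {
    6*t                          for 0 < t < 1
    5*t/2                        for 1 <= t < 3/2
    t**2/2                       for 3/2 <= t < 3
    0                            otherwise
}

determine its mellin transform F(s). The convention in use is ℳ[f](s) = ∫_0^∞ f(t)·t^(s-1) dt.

summing 3 kernel integrals split by 1, 3/2 yields ℳ[f](s)
segment [0, 1) carries 6*t; integrate it
on [1, 3/2): add ∫ 5*t/2·t^(s-1) dt
on [3/2, 3) integrate f = t**2/2 against the kernel

(36*3**s*(s + 1) - 9*(3/2)**s*(s + 1) + 30*(3/2)**s*(s + 2) + 28*s + 56)/(8*(s + 1)*(s + 2))
  Re(s) > -1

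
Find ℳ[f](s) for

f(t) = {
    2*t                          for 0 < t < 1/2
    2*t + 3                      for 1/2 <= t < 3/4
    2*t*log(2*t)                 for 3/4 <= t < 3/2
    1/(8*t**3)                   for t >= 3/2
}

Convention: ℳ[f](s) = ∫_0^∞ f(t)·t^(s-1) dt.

undo the common scale on t: t on [0, 1); t + 3 on [1, 3/2); t*log(t) on [3/2, 3); …
f breaks at 1/2, 3/4, 3/2 into 4 integrals to sum
∫ over [0, 1/2) of 2*t·t^(s-1) joins the sum
on [1/2, 3/4): add ∫ (2*t + 3)·t^(s-1) dt
piece [3/4, 3/2): integrate 2*t*log(2*t) against the kernel
between 3/2 and ∞ the integrand is 1/(8*t**3)·t^(s-1)

(-162*2**s*s*(s - 3)*(s**2 + 2*s + 1) - 162*2**s*(s - 3)*(s**2 + 2*s + 1) - 81*3**s*s**2*(s - 3)*(s + 1)*log(3) + 81*3**s*s**2*(s - 3)*(s + 1)*log(2) - 81*3**s*s*(s - 3)*(s + 1)*log(3) + 81*3**s*s*(s - 3)*(s + 1)*log(2) + 81*3**s*s*(s - 3)*(s + 1) + 243*3**s*s*(s - 3)*(s**2 + 2*s + 1) + 162*3**s*(s - 3)*(s**2 + 2*s + 1) + 162*6**s*s**2*(s - 3)*(s + 1)*log(3) - 162*6**s*s*(s - 3)*(s + 1) + 162*6**s*s*(s - 3)*(s + 1)*log(3) - 2*6**s*s*(s + 1)*(s**2 + 2*s + 1))/(54*2**(2*s)*s*(s - 3)*(s + 1)*(s**2 + 2*s + 1))
  -1 < Re(s) < 3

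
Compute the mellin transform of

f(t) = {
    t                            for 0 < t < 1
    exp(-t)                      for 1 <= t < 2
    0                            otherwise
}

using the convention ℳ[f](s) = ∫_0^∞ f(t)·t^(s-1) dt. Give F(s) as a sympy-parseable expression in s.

split f at 1: ℳ[f](s) collects 2 kernel integrals
piece [0, 1): integrate t against the kernel
the [1, 2) slice contributes ∫ exp(-t)·t^(s-1) dt

((s + 1)*uppergamma(s, 1) - (s + 1)*uppergamma(s, 2) + 1)/(s + 1)
  Re(s) > -1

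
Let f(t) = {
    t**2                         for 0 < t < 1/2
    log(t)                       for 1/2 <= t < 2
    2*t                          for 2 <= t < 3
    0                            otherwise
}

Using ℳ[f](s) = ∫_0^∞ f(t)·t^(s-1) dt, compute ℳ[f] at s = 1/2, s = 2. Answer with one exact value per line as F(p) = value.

F(1/2) = sqrt(2)*(-277 + 180*log(2) + 120*sqrt(6))/60
F(2) = 17*log(2)/8 + 2255/192

split f at 1/2, 2: ℳ[f](s) collects 3 kernel integrals
on [0, 1/2): add ∫ t**2·t^(s-1) dt
the [1/2, 2) slice contributes ∫ log(t)·t^(s-1) dt
over [2, 3), the kernel integral of 2*t enters the sum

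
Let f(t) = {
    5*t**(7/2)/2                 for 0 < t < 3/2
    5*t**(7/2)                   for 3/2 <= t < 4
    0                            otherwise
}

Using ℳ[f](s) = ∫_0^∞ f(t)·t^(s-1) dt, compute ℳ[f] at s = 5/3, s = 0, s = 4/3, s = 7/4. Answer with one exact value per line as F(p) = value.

treat the 2 regions marked off by 3/2 separately and sum
over [0, 3/2), the kernel integral of 5*t**(7/2)/2 enters the sum
on [3/2, 4) integrate f = 5*t**(7/2) against the kernel

F(5/3) = -3645*2**(5/6)*3**(1/6)/1984 + 30720*2**(1/3)/31
F(0) = 1280/7 - 135*sqrt(6)/112
F(4/3) = -1215*2**(1/6)*3**(5/6)/928 + 15360*2**(2/3)/29
F(7/4) = -405*2**(3/4)*3**(1/4)/224 + 20480*sqrt(2)/21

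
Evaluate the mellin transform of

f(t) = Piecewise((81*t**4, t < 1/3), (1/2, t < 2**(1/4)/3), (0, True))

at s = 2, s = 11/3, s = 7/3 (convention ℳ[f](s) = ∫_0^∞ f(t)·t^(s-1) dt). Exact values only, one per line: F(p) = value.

peel off the common scale on t: t**4 on [0, 1); 1/2 on [1, 2**(1/4))
strip the power substitution: t**2 on [0, 1); 1/2 on [1, sqrt(2))
undo the power substitution: t on [0, 1); 1/2 on [1, 2)
treat the 2 regions marked off by 1/3 separately and sum
[0, 1/3) adds the kernel integral of 81*t**4
over [1/3, 2**(1/4)/3), the kernel integral of 1/2 enters the sum

F(2) = -1/108 + sqrt(2)/36
F(11/3) = 3**(1/3)*(-1 + 23*2**(11/12))/13662
F(7/3) = 3**(2/3)*(-5 + 19*2**(7/12))/2394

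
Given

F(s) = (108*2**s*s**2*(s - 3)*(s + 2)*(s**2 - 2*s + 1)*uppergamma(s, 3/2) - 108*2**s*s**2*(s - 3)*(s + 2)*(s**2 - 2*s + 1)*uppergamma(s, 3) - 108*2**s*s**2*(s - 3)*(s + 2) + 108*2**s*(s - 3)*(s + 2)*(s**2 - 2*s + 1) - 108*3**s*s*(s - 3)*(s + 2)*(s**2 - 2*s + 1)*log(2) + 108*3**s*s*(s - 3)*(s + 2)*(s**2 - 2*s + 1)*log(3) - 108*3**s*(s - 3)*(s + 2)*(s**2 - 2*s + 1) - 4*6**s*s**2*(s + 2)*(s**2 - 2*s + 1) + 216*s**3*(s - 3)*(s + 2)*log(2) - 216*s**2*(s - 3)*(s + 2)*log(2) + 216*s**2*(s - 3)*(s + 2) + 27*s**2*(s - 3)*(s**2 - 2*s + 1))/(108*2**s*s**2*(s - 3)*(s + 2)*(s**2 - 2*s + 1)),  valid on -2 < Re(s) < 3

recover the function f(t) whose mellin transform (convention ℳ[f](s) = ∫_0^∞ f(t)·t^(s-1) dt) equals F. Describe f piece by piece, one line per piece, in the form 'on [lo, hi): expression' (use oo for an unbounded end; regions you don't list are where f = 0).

the 5 pieces separated at 1/2, 1, 3/2, 3 each add one integral
[0, 1/2) adds the kernel integral of t**2
∫ over [1/2, 1) of log(t)/t·t^(s-1) joins the sum
∫ over [1, 3/2) of log(t)·t^(s-1) joins the sum
on [3/2, 3): add ∫ exp(-t)·t^(s-1) dt
over [3, ∞), the kernel integral of t**(-3) enters the sum

on [0, 1/2): t**2
on [1/2, 1): log(t)/t
on [1, 3/2): log(t)
on [3/2, 3): exp(-t)
on [3, oo): t**(-3)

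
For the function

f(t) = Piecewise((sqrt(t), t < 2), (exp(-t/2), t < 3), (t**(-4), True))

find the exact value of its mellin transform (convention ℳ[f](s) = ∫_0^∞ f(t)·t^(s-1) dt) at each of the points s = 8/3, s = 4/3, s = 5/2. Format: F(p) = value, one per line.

F(8/3) = -4*2**(2/3)*uppergamma(8/3, 3/2) + 3**(2/3)/12 + 48*2**(1/6)/19 + 4*2**(2/3)*uppergamma(8/3, 1)
F(4/3) = -2*2**(1/3)*uppergamma(4/3, 3/2) + 3**(1/3)/72 + 2*2**(1/3)*uppergamma(4/3, 1) + 12*2**(5/6)/11
F(5/2) = -12*sqrt(3)*exp(-3/2) - 3*sqrt(2)*sqrt(pi)*erfc(sqrt(6)/2) + 2*sqrt(3)/27 + 3*sqrt(2)*sqrt(pi)*erfc(1) + 8/3 + 10*sqrt(2)*exp(-1)

the 3 pieces separated at 2, 3 each add one integral
segment [0, 2) carries sqrt(t); integrate it
segment [2, 3) carries exp(-t/2); integrate it
segment 3 to ∞ holds t**(-4); add its integral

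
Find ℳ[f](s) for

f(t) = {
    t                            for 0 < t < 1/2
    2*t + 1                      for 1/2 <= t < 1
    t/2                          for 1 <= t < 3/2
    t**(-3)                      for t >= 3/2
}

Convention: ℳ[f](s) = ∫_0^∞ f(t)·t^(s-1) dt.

treat the 4 regions marked off by 1/2, 1, 3/2 separately and sum
between 0 and 1/2 the integrand is t·t^(s-1)
∫ over [1/2, 1) of (2*t + 1)·t^(s-1) joins the sum
on [1, 3/2): add ∫ t/2·t^(s-1) dt
piece [3/2, ∞): integrate t**(-3) against the kernel

(270*2**s*s**2 - 702*2**s*s - 324*2**s + 49*3**s*s**2 - 275*3**s*s - 162*s**2 + 378*s + 324)/(108*2**s*s*(s**2 - 2*s - 3))
  -1 < Re(s) < 3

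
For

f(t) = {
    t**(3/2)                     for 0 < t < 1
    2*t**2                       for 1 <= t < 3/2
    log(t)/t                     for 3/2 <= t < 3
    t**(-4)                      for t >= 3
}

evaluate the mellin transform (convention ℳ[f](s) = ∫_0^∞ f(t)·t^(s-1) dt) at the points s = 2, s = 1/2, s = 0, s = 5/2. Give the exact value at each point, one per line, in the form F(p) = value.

F(2) = 1759/2016 + 3*log(2)/2 + 3*log(3)/2
F(1/2) = -754*sqrt(3)/567 - 2*sqrt(3)*log(3)/3 - 2*sqrt(6)*log(2)/3 - 3/10 + 2*sqrt(6)*log(3)/3 + 67*sqrt(6)/30
F(0) = log(6**(1/3)/2) + 365/162
F(5/2) = -34*sqrt(3)/27 - 7/36 + log(2**(sqrt(6)/2)*3**(-sqrt(6)/2 + 2*sqrt(3))) + 35*sqrt(6)/24

treat the 4 regions marked off by 1, 3/2, 3 separately and sum
segment 0 to 1 holds t**(3/2); add its integral
segment [1, 3/2) carries 2*t**2; integrate it
on [3/2, 3): add ∫ log(t)/t·t^(s-1) dt
on [3, ∞): add ∫ t**(-4)·t^(s-1) dt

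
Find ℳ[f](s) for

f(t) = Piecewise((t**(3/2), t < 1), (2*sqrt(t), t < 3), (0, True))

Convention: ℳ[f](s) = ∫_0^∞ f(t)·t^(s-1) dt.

(4*sqrt(3)*3**s*(2*s + 3) - 4*s - 10)/((2*s + 1)*(2*s + 3))
  Re(s) > -3/2

the 2 pieces separated at 1 each add one integral
[0, 1) adds the kernel integral of t**(3/2)
on [1, 3): add ∫ 2*sqrt(t)·t^(s-1) dt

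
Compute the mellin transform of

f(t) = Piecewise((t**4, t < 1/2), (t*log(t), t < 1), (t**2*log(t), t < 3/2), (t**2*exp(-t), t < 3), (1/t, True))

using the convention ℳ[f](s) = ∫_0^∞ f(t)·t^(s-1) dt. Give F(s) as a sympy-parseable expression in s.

(48*2**s*(s - 1)*(s + 2)**2*(s + 4)*(2*s - (s + 2)**2 + 3)*uppergamma(s + 2, 3/2) - 48*2**s*(s - 1)*(s + 2)**2*(s + 4)*(2*s - (s + 2)**2 + 3)*uppergamma(s + 2, 3) + 48*2**s*(s - 1)*(s + 2)**2*(s + 4) + 48*2**s*(s - 1)*(s + 4)*(2*s - (s + 2)**2 + 3) + 3**s*(s - 1)*(s + 2)*(s + 4)*(-108*log(2) + 108*log(3))*(2*s - (s + 2)**2 + 3) - 108*3**s*(s - 1)*(s + 4)*(2*s - (s + 2)**2 + 3) - 16*6**s*(s + 2)**2*(s + 4)*(2*s - (s + 2)**2 + 3) - 24*(s - 1)*(s + 2)**3*(s + 4)*log(2) - 24*(s - 1)*(s + 2)**2*(s + 4) + 24*(s - 1)*(s + 2)**2*(s + 4)*log(2) + 3*(s - 1)*(s + 2)**2*(2*s - (s + 2)**2 + 3))/(48*2**s*(s - 1)*(s + 2)**2*(s + 4)*(2*s - (s + 2)**2 + 3))
  -4 < Re(s) < 1

the shared t-power comes off first: t**3 on [0, 1/2); log(t) on [1/2, 1); t*log(t) on [1, 3/2); …
the shared t-power comes off first: t**2 on [0, 1/2); log(t)/t on [1/2, 1); log(t) on [1, 3/2); …
integrate the 5 segments split at 1/2, 1, 3/2, 3, then add the results
for t in [0, 1/2): the term is ∫ t**4·t^(s-1)
∫ t*log(t)·t^(s-1) over [1/2, 1)
segment 1 to 3/2 holds t**2*log(t); add its integral
for t in [3/2, 3): the term is ∫ t**2*exp(-t)·t^(s-1)
between 3 and ∞ the integrand is 1/t·t^(s-1)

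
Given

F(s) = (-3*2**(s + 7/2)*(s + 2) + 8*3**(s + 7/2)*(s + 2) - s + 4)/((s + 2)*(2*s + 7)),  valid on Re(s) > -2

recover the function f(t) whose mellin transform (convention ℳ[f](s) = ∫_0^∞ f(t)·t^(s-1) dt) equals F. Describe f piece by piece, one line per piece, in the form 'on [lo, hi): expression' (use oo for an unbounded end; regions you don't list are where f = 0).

linearity at 1, 2 turns ℳ[f](s) into 3 summed integrals
segment 0 to 1 holds 2*t**2; add its integral
segment 1 to 2 holds 5*t**(7/2)/2; add its integral
segment [2, 3) carries 4*t**(7/2); integrate it

on [0, 1): 2*t**2
on [1, 2): 5*t**(7/2)/2
on [2, 3): 4*t**(7/2)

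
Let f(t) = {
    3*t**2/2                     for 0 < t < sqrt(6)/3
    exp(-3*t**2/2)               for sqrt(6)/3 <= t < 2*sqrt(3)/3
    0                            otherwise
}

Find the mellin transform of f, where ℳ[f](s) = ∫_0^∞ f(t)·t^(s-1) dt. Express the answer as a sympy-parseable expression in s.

invert the power substitution to get 3*t/2 on [0, 2/3); exp(-3*t/2) on [2/3, 4/3)
undo the common scale on t: t on [0, 1); exp(-t) on [1, 2)
linearity at sqrt(6)/3 turns ℳ[f](s) into 2 summed integrals
segment [0, sqrt(6)/3) carries 3*t**2/2; integrate it
segment sqrt(6)/3 to 2*sqrt(3)/3 holds exp(-3*t**2/2); add its integral

((s/2 + 1)*uppergamma(s/2, 1) - (s/2 + 1)*uppergamma(s/2, 2) + 1)/(2*(3/2)**(s/2)*(s/2 + 1))
  Re(s) > -2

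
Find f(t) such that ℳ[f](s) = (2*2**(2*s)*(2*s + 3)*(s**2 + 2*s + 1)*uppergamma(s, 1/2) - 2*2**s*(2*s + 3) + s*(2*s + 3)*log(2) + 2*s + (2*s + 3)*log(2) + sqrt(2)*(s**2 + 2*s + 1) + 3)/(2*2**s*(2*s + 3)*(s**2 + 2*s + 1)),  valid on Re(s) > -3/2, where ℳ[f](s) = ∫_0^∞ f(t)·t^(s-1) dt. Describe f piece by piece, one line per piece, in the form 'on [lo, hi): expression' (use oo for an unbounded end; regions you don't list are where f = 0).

along the cuts 1/2, 1, ℳ[f](s) splits into 3 integrals
∫ over [0, 1/2) of t**(3/2)·t^(s-1) joins the sum
for t in [1/2, 1): the term is ∫ t*log(t)·t^(s-1)
segment [1, ∞) carries exp(-t/2); integrate it

on [0, 1/2): t**(3/2)
on [1/2, 1): t*log(t)
on [1, oo): exp(-t/2)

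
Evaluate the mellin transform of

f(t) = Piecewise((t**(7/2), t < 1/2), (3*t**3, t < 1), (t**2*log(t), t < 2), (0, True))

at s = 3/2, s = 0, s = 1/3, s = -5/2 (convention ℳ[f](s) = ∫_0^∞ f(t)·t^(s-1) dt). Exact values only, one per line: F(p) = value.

F(3/2) = sqrt(2)*(-31700 + 17747*sqrt(2) + 107520*log(2))/47040
F(0) = sqrt(2)/56 + 1/8 + log(4)
F(1/3) = -36*2**(1/3)/49 - 9*2**(2/3)/160 + 3*2**(1/6)/184 + 531/490 + 12*2**(1/3)*log(2)/7
F(-5/2) = -5*sqrt(2) - sqrt(2)*log(2) + 21/2

reversing the shared t-power: t**(3/2) on [0, 1/2); 3*t on [1/2, 1); log(t) on [1, 2)
integrate the 3 segments split at 1/2, 1, then add the results
segment [0, 1/2) carries t**(7/2); integrate it
over [1/2, 1), the kernel integral of 3*t**3 enters the sum
on [1, 2) integrate f = t**2*log(t) against the kernel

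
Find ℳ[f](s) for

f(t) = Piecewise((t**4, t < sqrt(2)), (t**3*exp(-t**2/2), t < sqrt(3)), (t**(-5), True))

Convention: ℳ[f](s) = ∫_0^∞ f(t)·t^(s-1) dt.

(4*2**(s/2)*(s - 5) + 2**(s/2 + 1/2)*(s - 5)*(s + 4)*uppergamma(s/2 + 3/2, 1) - 2**(s/2 + 1/2)*(s - 5)*(s + 4)*uppergamma(s/2 + 3/2, 3/2) - 3**(s/2 + 1/2)*(s + 4)/27)/((s - 5)*(s + 4))
  -4 < Re(s) < 5

reversing the shared t-power: t**5 on [0, sqrt(2)); t**4*exp(-t**2/2) on [sqrt(2), sqrt(3)); t**(-4) on [sqrt(3), ∞)
invert the power substitution to get t**(5/2) on [0, 2); t**2*exp(-t/2) on [2, 3); t**(-2) on [3, ∞)
undo the shared t-power: sqrt(t) on [0, 2); exp(-t/2) on [2, 3); t**(-4) on [3, ∞)
integrate the 3 segments split at sqrt(2), sqrt(3), then add the results
the [0, sqrt(2)) slice contributes ∫ t**4·t^(s-1) dt
∫ t**3*exp(-t**2/2)·t^(s-1) over [sqrt(2), sqrt(3))
between sqrt(3) and ∞ the integrand is t**(-5)·t^(s-1)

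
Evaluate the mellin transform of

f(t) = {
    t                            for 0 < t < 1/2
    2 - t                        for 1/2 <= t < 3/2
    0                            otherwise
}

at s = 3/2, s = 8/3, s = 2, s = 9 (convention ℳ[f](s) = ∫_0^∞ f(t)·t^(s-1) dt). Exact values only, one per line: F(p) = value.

cuts at 1/2: linearity sums the 2 kernel integrals
on [0, 1/2) integrate f = t against the kernel
for t in [1/2, 3/2): the term is ∫ (2 - t)·t^(s-1)

F(3/2) = sqrt(2)*(-14 + 33*sqrt(3))/60
F(8/3) = 3*2**(1/3)*(-7 + 45*3**(2/3))/352
F(2) = 23/24
F(9) = 255857/92160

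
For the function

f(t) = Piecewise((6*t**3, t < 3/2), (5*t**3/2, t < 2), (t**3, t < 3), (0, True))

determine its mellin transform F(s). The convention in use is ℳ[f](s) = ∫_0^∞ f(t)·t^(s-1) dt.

3*(64*2**s + 144*3**s + 63*(3/2)**s)/(16*(s + 3))
  Re(s) > -3

along the cuts 3/2, 2, ℳ[f](s) splits into 3 integrals
segment 0 to 3/2 holds 6*t**3; add its integral
[3/2, 2) adds the kernel integral of 5*t**3/2
on [2, 3) integrate f = t**3 against the kernel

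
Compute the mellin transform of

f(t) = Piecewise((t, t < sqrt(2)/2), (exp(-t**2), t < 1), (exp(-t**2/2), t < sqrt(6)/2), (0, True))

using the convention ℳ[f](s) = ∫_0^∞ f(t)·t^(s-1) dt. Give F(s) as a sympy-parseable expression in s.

remove the power substitution first: sqrt(t) on [0, 1/2); exp(-t) on [1/2, 1); exp(-t/2) on [1, 3/2)
linearity at sqrt(2)/2, 1 turns ℳ[f](s) into 3 summed integrals
piece [0, sqrt(2)/2): integrate t against the kernel
∫ exp(-t**2)·t^(s-1) over [sqrt(2)/2, 1)
piece [1, sqrt(6)/2): integrate exp(-t**2/2) against the kernel

(2**(s/2)*(s + 1)*uppergamma(s/2, 1/2) - 2**(s/2)*(s + 1)*uppergamma(s/2, 1) + 2**s*(s + 1)*uppergamma(s/2, 1/2) - 4**(s/2)*(s + 1)*uppergamma(s/2, 3/4) + sqrt(2))/(2*2**(s/2)*(s + 1))
  Re(s) > -1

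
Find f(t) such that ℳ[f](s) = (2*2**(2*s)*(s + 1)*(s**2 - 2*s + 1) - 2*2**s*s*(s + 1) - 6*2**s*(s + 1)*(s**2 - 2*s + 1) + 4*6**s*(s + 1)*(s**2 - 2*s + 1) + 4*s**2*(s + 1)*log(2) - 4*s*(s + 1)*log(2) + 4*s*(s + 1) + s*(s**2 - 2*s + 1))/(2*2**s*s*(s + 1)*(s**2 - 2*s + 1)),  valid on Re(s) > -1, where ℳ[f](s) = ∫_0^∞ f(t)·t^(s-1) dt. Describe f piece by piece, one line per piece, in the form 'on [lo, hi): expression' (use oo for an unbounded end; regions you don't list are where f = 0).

cuts at 1/2, 1, 2: linearity sums the 4 kernel integrals
for t in [0, 1/2): the term is ∫ t·t^(s-1)
between 1/2 and 1 the integrand is log(t)/t·t^(s-1)
[1, 2) adds the kernel integral of 3
∫ 2·t^(s-1) over [2, 3)

on [0, 1/2): t
on [1/2, 1): log(t)/t
on [1, 2): 3
on [2, 3): 2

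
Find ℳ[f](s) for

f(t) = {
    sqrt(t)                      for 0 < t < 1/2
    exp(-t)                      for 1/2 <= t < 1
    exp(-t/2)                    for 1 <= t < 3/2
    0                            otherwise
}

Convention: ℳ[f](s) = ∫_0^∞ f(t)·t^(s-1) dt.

decompose at 1/2, 1; ℳ[f](s) sums the 3 pieces' integrals
over [0, 1/2), the kernel integral of sqrt(t) enters the sum
[1/2, 1) adds the kernel integral of exp(-t)
on [1, 3/2): add ∫ exp(-t/2)·t^(s-1) dt

(2**s*(2*s + 1)*uppergamma(s, 1/2) - 2**s*(2*s + 1)*uppergamma(s, 1) + 4**s*(2*s + 1)*uppergamma(s, 1/2) - 4**s*(2*s + 1)*uppergamma(s, 3/4) + sqrt(2))/(2**s*(2*s + 1))
  Re(s) > -1/2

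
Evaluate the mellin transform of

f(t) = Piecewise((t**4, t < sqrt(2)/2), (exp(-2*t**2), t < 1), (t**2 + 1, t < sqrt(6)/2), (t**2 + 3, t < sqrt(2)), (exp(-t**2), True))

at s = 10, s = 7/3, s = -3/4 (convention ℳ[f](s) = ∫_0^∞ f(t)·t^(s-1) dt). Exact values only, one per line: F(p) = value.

peel off the power substitution: t**2 on [0, 1/2); exp(-2*t) on [1/2, 1); t + 1 on [1, 3/2); …
decompose at sqrt(2)/2, 1, sqrt(6)/2, sqrt(2); ℳ[f](s) sums the 5 pieces' integrals
segment [0, sqrt(2)/2) carries t**4; integrate it
segment sqrt(2)/2 to 1 holds exp(-2*t**2); add its integral
∫ (t**2 + 1)·t^(s-1) over [1, sqrt(6)/2)
∫ (t**2 + 3)·t^(s-1) over [sqrt(6)/2, sqrt(2))
on [sqrt(2), ∞): add ∫ exp(-t**2)·t^(s-1) dt

F(10) = (9100*E + 729120 + 118557*exp(2))*exp(-2)/8960
F(7/3) = 2**(5/6)*(-17784*3**(1/6) - 9120*2**(1/6) - 3458*uppergamma(7/6, 2) + 273 + 6916*2**(1/6)*uppergamma(7/6, 2) + 3458*uppergamma(7/6, 1) + 48336*2**(1/3))/27664
F(-3/4) = 2**(3/8)*(-2808*2**(1/4) - 1170*uppergamma(-3/8, 2) + 585*2**(5/8)*uppergamma(-3/8, 2) + 180 + 1170*uppergamma(-3/8, 1) + 624*2**(5/8) + 2080*3**(5/8))/2340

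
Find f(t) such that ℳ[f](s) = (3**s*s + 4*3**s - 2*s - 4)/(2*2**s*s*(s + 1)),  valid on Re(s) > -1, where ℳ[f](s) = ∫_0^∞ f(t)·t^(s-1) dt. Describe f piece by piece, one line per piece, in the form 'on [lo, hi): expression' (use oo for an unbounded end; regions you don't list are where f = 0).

on [0, 1/2): t
on [1/2, 3/2): 2 - t

decompose at 1/2; ℳ[f](s) sums the 2 pieces' integrals
over [0, 1/2), the kernel integral of t enters the sum
segment 1/2 to 3/2 holds (2 - t); add its integral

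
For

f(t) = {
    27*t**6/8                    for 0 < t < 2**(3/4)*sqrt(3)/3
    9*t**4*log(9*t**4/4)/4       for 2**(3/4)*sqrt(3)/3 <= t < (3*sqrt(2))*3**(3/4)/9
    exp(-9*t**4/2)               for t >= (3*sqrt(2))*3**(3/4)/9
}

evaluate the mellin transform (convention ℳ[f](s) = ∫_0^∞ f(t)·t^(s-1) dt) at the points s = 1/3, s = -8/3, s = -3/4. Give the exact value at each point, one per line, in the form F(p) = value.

F(1/3) = -36*2**(1/6)*3**(11/12)/169 - 2*2**(1/4)*3**(5/6)*log(2)/13 + 2**(1/12)*3**(5/6)*uppergamma(1/12, 6)/12 + 24*2**(1/4)*3**(5/6)/169 + 2*2**(3/4)*3**(5/6)/19 + 3*2**(1/6)*3**(11/12)*log(3)/13
F(-8/3) = -27*6**(2/3)/16 - 9*3**(1/3)*log(2)/8 + 3*6**(1/3)*uppergamma(-2/3, 6)/8 + 9*sqrt(2)*3**(1/3)/20 + 9*6**(2/3)*log(3)/16 + 27*3**(1/3)/8
F(-3/4) = -96*2**(5/8)*3**(3/16)/169 - 4*2**(7/16)*3**(3/8)*log(2)/13 + 2**(13/16)*3**(3/8)*uppergamma(-3/16, 6)/8 + 4*2**(15/16)*3**(3/8)/21 + 64*2**(7/16)*3**(3/8)/169 + 6*2**(5/8)*3**(3/16)*log(3)/13

invert the power substitution to get 27*t**3/8 on [0, 2*sqrt(2)/3); 9*t**2*log(9*t**2/4)/4 on [2*sqrt(2)/3, 2*sqrt(3)/3); exp(-9*t**2/2) on [2*sqrt(3)/3, ∞)
back out the common scale on t: t**3 on [0, sqrt(2)); t**2*log(t**2) on [sqrt(2), sqrt(3)); exp(-2*t**2) on [sqrt(3), ∞)
invert the power substitution to get t**(3/2) on [0, 2); t*log(t) on [2, 3); exp(-2*t) on [3, ∞)
breakpoints 2**(3/4)*sqrt(3)/3, (3*sqrt(2))*3**(3/4)/9: one integral from each of the 3 segments
on [0, 2**(3/4)*sqrt(3)/3): add ∫ 27*t**6/8·t^(s-1) dt
for t in [2**(3/4)*sqrt(3)/3, (3*sqrt(2))*3**(3/4)/9): the term is ∫ 9*t**4*log(9*t**4/4)/4·t^(s-1)
the [(3*sqrt(2))*3**(3/4)/9, ∞) slice contributes ∫ exp(-9*t**4/2)·t^(s-1) dt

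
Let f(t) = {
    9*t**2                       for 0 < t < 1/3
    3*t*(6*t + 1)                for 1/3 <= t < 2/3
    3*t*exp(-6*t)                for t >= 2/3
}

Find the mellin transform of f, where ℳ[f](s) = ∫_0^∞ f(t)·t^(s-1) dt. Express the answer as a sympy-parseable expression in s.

(20*2**(2*s)*(s + 1) + 4*2**(2*s) - 4*2**s*(s + 1) - 2*2**s + (s + 1)*(s + 2)*uppergamma(s + 1, 4))/(2*6**s*(s + 1)*(s + 2))
  Re(s) > -2

undo the common scale on t: t**2 on [0, 1); t*(2*t + 1) on [1, 2); t*exp(-2*t) on [2, ∞)
peel off the shared t-power: t on [0, 1); 2*t + 1 on [1, 2); exp(-2*t) on [2, ∞)
along the cuts 1/3, 2/3, ℳ[f](s) splits into 3 integrals
segment [0, 1/3) carries 9*t**2; integrate it
∫ 3*t*(6*t + 1)·t^(s-1) over [1/3, 2/3)
for t in [2/3, ∞): the term is ∫ 3*t*exp(-6*t)·t^(s-1)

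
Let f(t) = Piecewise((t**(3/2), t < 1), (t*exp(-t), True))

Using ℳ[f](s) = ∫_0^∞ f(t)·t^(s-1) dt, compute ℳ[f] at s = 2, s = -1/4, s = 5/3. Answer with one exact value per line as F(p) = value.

the shared t-power comes off first: sqrt(t) on [0, 1); exp(-t) on [1, ∞)
summing 2 kernel integrals split by 1 yields ℳ[f](s)
segment 0 to 1 holds t**(3/2); add its integral
piece [1, ∞): integrate t*exp(-t) against the kernel

F(2) = 2/7 + 5*exp(-1)
F(-1/4) = uppergamma(3/4, 1) + 4/5
F(5/3) = 6/19 + uppergamma(8/3, 1)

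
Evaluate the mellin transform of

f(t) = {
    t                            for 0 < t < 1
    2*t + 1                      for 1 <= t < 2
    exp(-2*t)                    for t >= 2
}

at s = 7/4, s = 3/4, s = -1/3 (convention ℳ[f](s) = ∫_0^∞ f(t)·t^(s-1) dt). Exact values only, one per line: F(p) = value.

F(7/4) = -72/77 + 2**(1/4)*uppergamma(7/4, 4)/4 + 312*2**(3/4)/77
F(3/4) = -40/21 + 2**(1/4)*uppergamma(3/4, 4)/2 + 76*2**(3/4)/21
F(-1/3) = 2**(1/3)*uppergamma(-1/3, 4) + 3/2 + 3*2**(2/3)/2

split f at 1, 2: ℳ[f](s) collects 3 kernel integrals
on [0, 1): add ∫ t·t^(s-1) dt
∫ over [1, 2) of (2*t + 1)·t^(s-1) joins the sum
for t in [2, ∞): the term is ∫ exp(-2*t)·t^(s-1)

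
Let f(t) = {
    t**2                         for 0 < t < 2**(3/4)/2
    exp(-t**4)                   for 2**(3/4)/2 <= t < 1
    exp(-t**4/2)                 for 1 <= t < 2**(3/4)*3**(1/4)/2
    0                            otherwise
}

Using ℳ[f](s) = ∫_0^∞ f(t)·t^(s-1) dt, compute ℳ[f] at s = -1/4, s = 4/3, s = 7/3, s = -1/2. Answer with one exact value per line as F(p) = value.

F(-1/4) = -2**(15/16)*uppergamma(-1/16, 3/4)/8 - uppergamma(-1/16, 1)/4 + 2**(15/16)*uppergamma(-1/16, 1/2)/8 + uppergamma(-1/16, 1/2)/4 + 2*2**(9/16)/7
F(4/3) = -2**(1/3)*uppergamma(1/3, 3/4)/4 - uppergamma(1/3, 1)/4 + uppergamma(1/3, 1/2)/4 + 3*2**(1/6)/20 + 2**(1/3)*uppergamma(1/3, 1/2)/4
F(7/3) = -2**(7/12)*uppergamma(7/12, 3/4)/4 - uppergamma(7/12, 1)/4 + 3*2**(11/12)/52 + uppergamma(7/12, 1/2)/4 + 2**(7/12)*uppergamma(7/12, 1/2)/4
F(-1/2) = -2**(7/8)*uppergamma(-1/8, 3/4)/8 - uppergamma(-1/8, 1)/4 + 2**(7/8)*uppergamma(-1/8, 1/2)/8 + uppergamma(-1/8, 1/2)/4 + 2**(5/8)/3

the power substitution comes off first: t on [0, sqrt(2)/2); exp(-t**2) on [sqrt(2)/2, 1); exp(-t**2/2) on [1, sqrt(6)/2)
remove the power substitution first: sqrt(t) on [0, 1/2); exp(-t) on [1/2, 1); exp(-t/2) on [1, 3/2)
along the cuts 2**(3/4)/2, 1, ℳ[f](s) splits into 3 integrals
piece [0, 2**(3/4)/2): integrate t**2 against the kernel
on [2**(3/4)/2, 1): add ∫ exp(-t**4)·t^(s-1) dt
[1, 2**(3/4)*3**(1/4)/2) adds the kernel integral of exp(-t**4/2)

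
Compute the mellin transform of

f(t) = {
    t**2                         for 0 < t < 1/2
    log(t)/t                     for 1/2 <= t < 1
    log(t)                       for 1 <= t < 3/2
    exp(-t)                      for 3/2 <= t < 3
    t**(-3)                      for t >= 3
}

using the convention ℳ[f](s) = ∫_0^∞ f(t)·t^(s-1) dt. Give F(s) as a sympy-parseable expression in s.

(108*2**s*s**2*(s - 3)*(s + 2)*(s**2 - 2*s + 1)*uppergamma(s, 3/2) - 108*2**s*s**2*(s - 3)*(s + 2)*(s**2 - 2*s + 1)*uppergamma(s, 3) - 108*2**s*s**2*(s - 3)*(s + 2) + 108*2**s*(s - 3)*(s + 2)*(s**2 - 2*s + 1) - 108*3**s*s*(s - 3)*(s + 2)*(s**2 - 2*s + 1)*log(2) + 108*3**s*s*(s - 3)*(s + 2)*(s**2 - 2*s + 1)*log(3) - 108*3**s*(s - 3)*(s + 2)*(s**2 - 2*s + 1) - 4*6**s*s**2*(s + 2)*(s**2 - 2*s + 1) + 216*s**3*(s - 3)*(s + 2)*log(2) - 216*s**2*(s - 3)*(s + 2)*log(2) + 216*s**2*(s - 3)*(s + 2) + 27*s**2*(s - 3)*(s**2 - 2*s + 1))/(108*2**s*s**2*(s - 3)*(s + 2)*(s**2 - 2*s + 1))
  -2 < Re(s) < 3

breakpoints 1/2, 1, 3/2, 3: one integral from each of the 5 segments
on [0, 1/2): add ∫ t**2·t^(s-1) dt
for t in [1/2, 1): the term is ∫ log(t)/t·t^(s-1)
∫ log(t)·t^(s-1) over [1, 3/2)
on [3/2, 3) integrate f = exp(-t) against the kernel
on [3, ∞): add ∫ t**(-3)·t^(s-1) dt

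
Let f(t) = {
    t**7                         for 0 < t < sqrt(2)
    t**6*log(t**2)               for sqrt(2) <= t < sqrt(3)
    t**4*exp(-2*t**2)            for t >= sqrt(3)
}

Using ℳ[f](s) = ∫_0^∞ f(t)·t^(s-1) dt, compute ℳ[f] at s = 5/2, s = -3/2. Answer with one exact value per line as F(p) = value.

invert the power substitution to get t**(7/2) on [0, 2); t**3*log(t) on [2, 3); t**2*exp(-2*t) on [3, ∞)
remove the shared t-power first: t**(3/2) on [0, 2); t*log(t) on [2, 3); exp(-2*t) on [3, ∞)
integrate the 3 segments split at sqrt(2), sqrt(3), then add the results
∫ over [0, sqrt(2)) of t**7·t^(s-1) joins the sum
between sqrt(2) and sqrt(3) the integrand is t**6*log(t**2)·t^(s-1)
on [sqrt(3), ∞): add ∫ t**4*exp(-2*t**2)·t^(s-1) dt

F(5/2) = -648*3**(1/4)/289 - 32*2**(1/4)*log(2)/17 + 2**(3/4)*uppergamma(13/4, 6)/32 + 128*2**(1/4)/289 + 32*2**(3/4)/19 + 162*3**(1/4)*log(3)/17
F(-3/2) = -8*3**(1/4)/9 + 2**(3/4)*uppergamma(5/4, 6)/8 + 32*2**(1/4)/81 + 8*2**(3/4)/11 + log(3**(2*3**(1/4))/2**(8*2**(1/4)/9))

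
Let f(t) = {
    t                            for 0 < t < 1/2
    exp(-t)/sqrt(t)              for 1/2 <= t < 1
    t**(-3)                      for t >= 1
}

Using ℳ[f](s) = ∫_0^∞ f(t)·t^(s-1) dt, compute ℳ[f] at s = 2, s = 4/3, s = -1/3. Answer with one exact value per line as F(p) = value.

F(2) = -exp(-1) - sqrt(pi)*erfc(1)/2 + sqrt(pi)*erfc(sqrt(2)/2)/2 + sqrt(2)*exp(-1/2)/2 + 25/24
F(4/3) = -uppergamma(5/6, 1) + 3*2**(2/3)/56 + uppergamma(5/6, 1/2) + 3/5
F(-1/3) = -uppergamma(-5/6, 1) + 3/10 + uppergamma(-5/6, 1/2) + 3*2**(1/3)/4

strip the shared t-power: sqrt(t) on [0, 1/2); exp(-t)/t on [1/2, 1); t**(-7/2) on [1, ∞)
invert the shared t-power to get t**(3/2) on [0, 1/2); exp(-t) on [1/2, 1); t**(-5/2) on [1, ∞)
the 3 pieces separated at 1/2, 1 each add one integral
∫ t·t^(s-1) over [0, 1/2)
∫ over [1/2, 1) of exp(-t)/sqrt(t)·t^(s-1) joins the sum
for t in [1, ∞): the term is ∫ t**(-3)·t^(s-1)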